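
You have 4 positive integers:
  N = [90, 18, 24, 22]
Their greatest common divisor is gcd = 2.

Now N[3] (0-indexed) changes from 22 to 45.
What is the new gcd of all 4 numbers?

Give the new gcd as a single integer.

Numbers: [90, 18, 24, 22], gcd = 2
Change: index 3, 22 -> 45
gcd of the OTHER numbers (without index 3): gcd([90, 18, 24]) = 6
New gcd = gcd(g_others, new_val) = gcd(6, 45) = 3

Answer: 3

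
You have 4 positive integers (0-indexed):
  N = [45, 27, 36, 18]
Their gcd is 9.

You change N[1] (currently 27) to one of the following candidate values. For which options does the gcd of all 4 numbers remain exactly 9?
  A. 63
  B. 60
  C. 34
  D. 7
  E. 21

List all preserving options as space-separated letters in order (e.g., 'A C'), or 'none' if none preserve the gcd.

Answer: A

Derivation:
Old gcd = 9; gcd of others (without N[1]) = 9
New gcd for candidate v: gcd(9, v). Preserves old gcd iff gcd(9, v) = 9.
  Option A: v=63, gcd(9,63)=9 -> preserves
  Option B: v=60, gcd(9,60)=3 -> changes
  Option C: v=34, gcd(9,34)=1 -> changes
  Option D: v=7, gcd(9,7)=1 -> changes
  Option E: v=21, gcd(9,21)=3 -> changes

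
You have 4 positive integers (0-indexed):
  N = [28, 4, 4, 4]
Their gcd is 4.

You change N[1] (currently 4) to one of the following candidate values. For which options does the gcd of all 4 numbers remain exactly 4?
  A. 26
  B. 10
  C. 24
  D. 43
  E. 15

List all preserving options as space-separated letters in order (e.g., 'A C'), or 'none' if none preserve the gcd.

Answer: C

Derivation:
Old gcd = 4; gcd of others (without N[1]) = 4
New gcd for candidate v: gcd(4, v). Preserves old gcd iff gcd(4, v) = 4.
  Option A: v=26, gcd(4,26)=2 -> changes
  Option B: v=10, gcd(4,10)=2 -> changes
  Option C: v=24, gcd(4,24)=4 -> preserves
  Option D: v=43, gcd(4,43)=1 -> changes
  Option E: v=15, gcd(4,15)=1 -> changes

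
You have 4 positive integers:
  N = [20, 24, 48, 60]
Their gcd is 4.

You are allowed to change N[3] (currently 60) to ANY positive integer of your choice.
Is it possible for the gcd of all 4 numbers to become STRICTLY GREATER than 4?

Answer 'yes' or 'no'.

Answer: no

Derivation:
Current gcd = 4
gcd of all OTHER numbers (without N[3]=60): gcd([20, 24, 48]) = 4
The new gcd after any change is gcd(4, new_value).
This can be at most 4.
Since 4 = old gcd 4, the gcd can only stay the same or decrease.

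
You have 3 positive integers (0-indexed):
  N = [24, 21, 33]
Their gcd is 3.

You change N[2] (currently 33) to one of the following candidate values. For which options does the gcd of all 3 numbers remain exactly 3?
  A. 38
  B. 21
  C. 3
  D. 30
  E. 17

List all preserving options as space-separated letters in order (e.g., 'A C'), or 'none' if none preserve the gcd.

Answer: B C D

Derivation:
Old gcd = 3; gcd of others (without N[2]) = 3
New gcd for candidate v: gcd(3, v). Preserves old gcd iff gcd(3, v) = 3.
  Option A: v=38, gcd(3,38)=1 -> changes
  Option B: v=21, gcd(3,21)=3 -> preserves
  Option C: v=3, gcd(3,3)=3 -> preserves
  Option D: v=30, gcd(3,30)=3 -> preserves
  Option E: v=17, gcd(3,17)=1 -> changes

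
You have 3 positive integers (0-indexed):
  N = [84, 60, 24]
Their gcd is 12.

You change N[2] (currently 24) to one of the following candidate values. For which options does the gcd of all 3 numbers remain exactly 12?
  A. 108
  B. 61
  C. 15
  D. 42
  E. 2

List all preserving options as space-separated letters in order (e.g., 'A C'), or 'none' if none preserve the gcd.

Answer: A

Derivation:
Old gcd = 12; gcd of others (without N[2]) = 12
New gcd for candidate v: gcd(12, v). Preserves old gcd iff gcd(12, v) = 12.
  Option A: v=108, gcd(12,108)=12 -> preserves
  Option B: v=61, gcd(12,61)=1 -> changes
  Option C: v=15, gcd(12,15)=3 -> changes
  Option D: v=42, gcd(12,42)=6 -> changes
  Option E: v=2, gcd(12,2)=2 -> changes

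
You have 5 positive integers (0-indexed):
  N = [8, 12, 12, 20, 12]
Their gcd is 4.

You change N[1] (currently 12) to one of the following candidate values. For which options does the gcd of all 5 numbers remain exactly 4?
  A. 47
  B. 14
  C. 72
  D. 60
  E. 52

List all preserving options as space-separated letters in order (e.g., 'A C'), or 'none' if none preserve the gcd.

Answer: C D E

Derivation:
Old gcd = 4; gcd of others (without N[1]) = 4
New gcd for candidate v: gcd(4, v). Preserves old gcd iff gcd(4, v) = 4.
  Option A: v=47, gcd(4,47)=1 -> changes
  Option B: v=14, gcd(4,14)=2 -> changes
  Option C: v=72, gcd(4,72)=4 -> preserves
  Option D: v=60, gcd(4,60)=4 -> preserves
  Option E: v=52, gcd(4,52)=4 -> preserves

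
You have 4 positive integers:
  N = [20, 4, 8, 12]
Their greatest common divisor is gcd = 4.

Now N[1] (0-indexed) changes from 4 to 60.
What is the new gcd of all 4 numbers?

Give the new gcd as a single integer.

Answer: 4

Derivation:
Numbers: [20, 4, 8, 12], gcd = 4
Change: index 1, 4 -> 60
gcd of the OTHER numbers (without index 1): gcd([20, 8, 12]) = 4
New gcd = gcd(g_others, new_val) = gcd(4, 60) = 4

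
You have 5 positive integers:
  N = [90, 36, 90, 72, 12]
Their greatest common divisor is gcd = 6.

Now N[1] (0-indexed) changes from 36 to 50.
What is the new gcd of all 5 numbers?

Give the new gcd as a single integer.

Numbers: [90, 36, 90, 72, 12], gcd = 6
Change: index 1, 36 -> 50
gcd of the OTHER numbers (without index 1): gcd([90, 90, 72, 12]) = 6
New gcd = gcd(g_others, new_val) = gcd(6, 50) = 2

Answer: 2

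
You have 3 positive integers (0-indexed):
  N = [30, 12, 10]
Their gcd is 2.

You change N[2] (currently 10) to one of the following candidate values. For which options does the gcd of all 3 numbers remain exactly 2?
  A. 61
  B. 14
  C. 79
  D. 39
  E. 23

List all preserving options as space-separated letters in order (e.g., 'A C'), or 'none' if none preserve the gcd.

Answer: B

Derivation:
Old gcd = 2; gcd of others (without N[2]) = 6
New gcd for candidate v: gcd(6, v). Preserves old gcd iff gcd(6, v) = 2.
  Option A: v=61, gcd(6,61)=1 -> changes
  Option B: v=14, gcd(6,14)=2 -> preserves
  Option C: v=79, gcd(6,79)=1 -> changes
  Option D: v=39, gcd(6,39)=3 -> changes
  Option E: v=23, gcd(6,23)=1 -> changes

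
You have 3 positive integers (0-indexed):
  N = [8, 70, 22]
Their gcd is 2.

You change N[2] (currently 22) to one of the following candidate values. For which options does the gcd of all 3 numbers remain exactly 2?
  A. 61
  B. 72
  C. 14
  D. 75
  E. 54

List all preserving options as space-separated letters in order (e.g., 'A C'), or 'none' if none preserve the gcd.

Old gcd = 2; gcd of others (without N[2]) = 2
New gcd for candidate v: gcd(2, v). Preserves old gcd iff gcd(2, v) = 2.
  Option A: v=61, gcd(2,61)=1 -> changes
  Option B: v=72, gcd(2,72)=2 -> preserves
  Option C: v=14, gcd(2,14)=2 -> preserves
  Option D: v=75, gcd(2,75)=1 -> changes
  Option E: v=54, gcd(2,54)=2 -> preserves

Answer: B C E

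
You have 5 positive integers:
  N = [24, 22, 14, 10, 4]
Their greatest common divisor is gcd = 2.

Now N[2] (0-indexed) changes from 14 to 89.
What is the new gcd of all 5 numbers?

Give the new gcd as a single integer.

Numbers: [24, 22, 14, 10, 4], gcd = 2
Change: index 2, 14 -> 89
gcd of the OTHER numbers (without index 2): gcd([24, 22, 10, 4]) = 2
New gcd = gcd(g_others, new_val) = gcd(2, 89) = 1

Answer: 1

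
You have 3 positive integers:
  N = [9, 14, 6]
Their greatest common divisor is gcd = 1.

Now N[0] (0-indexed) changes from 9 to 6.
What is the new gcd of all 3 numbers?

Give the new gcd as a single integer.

Answer: 2

Derivation:
Numbers: [9, 14, 6], gcd = 1
Change: index 0, 9 -> 6
gcd of the OTHER numbers (without index 0): gcd([14, 6]) = 2
New gcd = gcd(g_others, new_val) = gcd(2, 6) = 2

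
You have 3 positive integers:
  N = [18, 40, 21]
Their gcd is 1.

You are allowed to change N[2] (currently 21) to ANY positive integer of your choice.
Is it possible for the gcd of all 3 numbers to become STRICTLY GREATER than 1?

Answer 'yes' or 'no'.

Answer: yes

Derivation:
Current gcd = 1
gcd of all OTHER numbers (without N[2]=21): gcd([18, 40]) = 2
The new gcd after any change is gcd(2, new_value).
This can be at most 2.
Since 2 > old gcd 1, the gcd CAN increase (e.g., set N[2] = 2).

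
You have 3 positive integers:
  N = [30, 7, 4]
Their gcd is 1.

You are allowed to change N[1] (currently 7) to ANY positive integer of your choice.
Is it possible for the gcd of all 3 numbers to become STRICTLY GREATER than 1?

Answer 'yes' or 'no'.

Answer: yes

Derivation:
Current gcd = 1
gcd of all OTHER numbers (without N[1]=7): gcd([30, 4]) = 2
The new gcd after any change is gcd(2, new_value).
This can be at most 2.
Since 2 > old gcd 1, the gcd CAN increase (e.g., set N[1] = 2).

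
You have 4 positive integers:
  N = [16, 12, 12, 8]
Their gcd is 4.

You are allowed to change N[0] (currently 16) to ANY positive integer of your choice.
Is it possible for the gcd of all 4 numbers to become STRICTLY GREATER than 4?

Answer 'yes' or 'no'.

Answer: no

Derivation:
Current gcd = 4
gcd of all OTHER numbers (without N[0]=16): gcd([12, 12, 8]) = 4
The new gcd after any change is gcd(4, new_value).
This can be at most 4.
Since 4 = old gcd 4, the gcd can only stay the same or decrease.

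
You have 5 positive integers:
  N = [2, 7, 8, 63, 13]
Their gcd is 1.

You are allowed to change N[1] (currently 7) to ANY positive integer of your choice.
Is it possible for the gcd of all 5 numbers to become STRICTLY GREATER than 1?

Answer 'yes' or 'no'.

Current gcd = 1
gcd of all OTHER numbers (without N[1]=7): gcd([2, 8, 63, 13]) = 1
The new gcd after any change is gcd(1, new_value).
This can be at most 1.
Since 1 = old gcd 1, the gcd can only stay the same or decrease.

Answer: no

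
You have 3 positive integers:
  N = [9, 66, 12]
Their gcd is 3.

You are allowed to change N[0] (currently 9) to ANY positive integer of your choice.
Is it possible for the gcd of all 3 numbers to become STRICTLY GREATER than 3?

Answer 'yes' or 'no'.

Current gcd = 3
gcd of all OTHER numbers (without N[0]=9): gcd([66, 12]) = 6
The new gcd after any change is gcd(6, new_value).
This can be at most 6.
Since 6 > old gcd 3, the gcd CAN increase (e.g., set N[0] = 6).

Answer: yes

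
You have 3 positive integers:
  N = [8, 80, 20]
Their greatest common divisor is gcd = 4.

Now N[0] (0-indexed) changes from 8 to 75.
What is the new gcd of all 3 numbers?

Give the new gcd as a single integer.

Numbers: [8, 80, 20], gcd = 4
Change: index 0, 8 -> 75
gcd of the OTHER numbers (without index 0): gcd([80, 20]) = 20
New gcd = gcd(g_others, new_val) = gcd(20, 75) = 5

Answer: 5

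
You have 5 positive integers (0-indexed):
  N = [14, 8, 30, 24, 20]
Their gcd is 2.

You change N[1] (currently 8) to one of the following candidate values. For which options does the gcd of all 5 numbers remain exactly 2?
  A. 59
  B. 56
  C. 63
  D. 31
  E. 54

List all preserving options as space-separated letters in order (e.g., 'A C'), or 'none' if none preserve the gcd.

Answer: B E

Derivation:
Old gcd = 2; gcd of others (without N[1]) = 2
New gcd for candidate v: gcd(2, v). Preserves old gcd iff gcd(2, v) = 2.
  Option A: v=59, gcd(2,59)=1 -> changes
  Option B: v=56, gcd(2,56)=2 -> preserves
  Option C: v=63, gcd(2,63)=1 -> changes
  Option D: v=31, gcd(2,31)=1 -> changes
  Option E: v=54, gcd(2,54)=2 -> preserves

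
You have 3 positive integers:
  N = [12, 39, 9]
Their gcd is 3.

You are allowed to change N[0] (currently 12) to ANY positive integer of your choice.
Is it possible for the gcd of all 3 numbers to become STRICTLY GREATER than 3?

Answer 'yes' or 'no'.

Current gcd = 3
gcd of all OTHER numbers (without N[0]=12): gcd([39, 9]) = 3
The new gcd after any change is gcd(3, new_value).
This can be at most 3.
Since 3 = old gcd 3, the gcd can only stay the same or decrease.

Answer: no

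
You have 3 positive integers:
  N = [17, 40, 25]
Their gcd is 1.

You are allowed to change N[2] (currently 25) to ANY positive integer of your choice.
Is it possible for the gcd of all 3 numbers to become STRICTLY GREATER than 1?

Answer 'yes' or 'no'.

Current gcd = 1
gcd of all OTHER numbers (without N[2]=25): gcd([17, 40]) = 1
The new gcd after any change is gcd(1, new_value).
This can be at most 1.
Since 1 = old gcd 1, the gcd can only stay the same or decrease.

Answer: no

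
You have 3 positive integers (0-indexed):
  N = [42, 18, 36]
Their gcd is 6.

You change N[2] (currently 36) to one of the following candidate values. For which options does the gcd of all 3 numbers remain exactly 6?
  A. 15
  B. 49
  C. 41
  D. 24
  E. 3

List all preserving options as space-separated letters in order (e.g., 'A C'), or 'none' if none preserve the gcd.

Answer: D

Derivation:
Old gcd = 6; gcd of others (without N[2]) = 6
New gcd for candidate v: gcd(6, v). Preserves old gcd iff gcd(6, v) = 6.
  Option A: v=15, gcd(6,15)=3 -> changes
  Option B: v=49, gcd(6,49)=1 -> changes
  Option C: v=41, gcd(6,41)=1 -> changes
  Option D: v=24, gcd(6,24)=6 -> preserves
  Option E: v=3, gcd(6,3)=3 -> changes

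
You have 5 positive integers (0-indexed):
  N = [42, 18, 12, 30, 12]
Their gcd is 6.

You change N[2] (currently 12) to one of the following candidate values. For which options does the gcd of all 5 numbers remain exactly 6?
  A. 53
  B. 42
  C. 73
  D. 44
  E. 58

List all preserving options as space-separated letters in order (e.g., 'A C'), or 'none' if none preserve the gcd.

Answer: B

Derivation:
Old gcd = 6; gcd of others (without N[2]) = 6
New gcd for candidate v: gcd(6, v). Preserves old gcd iff gcd(6, v) = 6.
  Option A: v=53, gcd(6,53)=1 -> changes
  Option B: v=42, gcd(6,42)=6 -> preserves
  Option C: v=73, gcd(6,73)=1 -> changes
  Option D: v=44, gcd(6,44)=2 -> changes
  Option E: v=58, gcd(6,58)=2 -> changes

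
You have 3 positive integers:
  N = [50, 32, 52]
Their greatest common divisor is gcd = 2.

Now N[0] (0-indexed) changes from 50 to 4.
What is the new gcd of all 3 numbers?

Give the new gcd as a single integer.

Numbers: [50, 32, 52], gcd = 2
Change: index 0, 50 -> 4
gcd of the OTHER numbers (without index 0): gcd([32, 52]) = 4
New gcd = gcd(g_others, new_val) = gcd(4, 4) = 4

Answer: 4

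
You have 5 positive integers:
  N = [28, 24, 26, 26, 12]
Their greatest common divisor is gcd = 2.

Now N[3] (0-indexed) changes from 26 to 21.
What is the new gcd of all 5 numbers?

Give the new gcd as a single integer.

Numbers: [28, 24, 26, 26, 12], gcd = 2
Change: index 3, 26 -> 21
gcd of the OTHER numbers (without index 3): gcd([28, 24, 26, 12]) = 2
New gcd = gcd(g_others, new_val) = gcd(2, 21) = 1

Answer: 1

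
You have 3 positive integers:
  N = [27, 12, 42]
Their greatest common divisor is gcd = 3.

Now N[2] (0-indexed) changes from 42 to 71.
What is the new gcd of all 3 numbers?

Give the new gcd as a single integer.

Numbers: [27, 12, 42], gcd = 3
Change: index 2, 42 -> 71
gcd of the OTHER numbers (without index 2): gcd([27, 12]) = 3
New gcd = gcd(g_others, new_val) = gcd(3, 71) = 1

Answer: 1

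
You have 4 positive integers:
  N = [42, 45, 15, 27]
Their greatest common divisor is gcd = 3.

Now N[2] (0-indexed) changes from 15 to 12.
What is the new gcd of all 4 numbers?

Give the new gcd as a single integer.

Numbers: [42, 45, 15, 27], gcd = 3
Change: index 2, 15 -> 12
gcd of the OTHER numbers (without index 2): gcd([42, 45, 27]) = 3
New gcd = gcd(g_others, new_val) = gcd(3, 12) = 3

Answer: 3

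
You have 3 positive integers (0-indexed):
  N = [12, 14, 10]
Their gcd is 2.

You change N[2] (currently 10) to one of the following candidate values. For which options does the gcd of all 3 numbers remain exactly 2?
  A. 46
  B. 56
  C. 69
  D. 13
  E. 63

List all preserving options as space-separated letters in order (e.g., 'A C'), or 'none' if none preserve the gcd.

Answer: A B

Derivation:
Old gcd = 2; gcd of others (without N[2]) = 2
New gcd for candidate v: gcd(2, v). Preserves old gcd iff gcd(2, v) = 2.
  Option A: v=46, gcd(2,46)=2 -> preserves
  Option B: v=56, gcd(2,56)=2 -> preserves
  Option C: v=69, gcd(2,69)=1 -> changes
  Option D: v=13, gcd(2,13)=1 -> changes
  Option E: v=63, gcd(2,63)=1 -> changes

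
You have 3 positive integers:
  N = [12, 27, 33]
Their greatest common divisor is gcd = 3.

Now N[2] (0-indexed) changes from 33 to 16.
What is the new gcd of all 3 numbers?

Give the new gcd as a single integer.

Answer: 1

Derivation:
Numbers: [12, 27, 33], gcd = 3
Change: index 2, 33 -> 16
gcd of the OTHER numbers (without index 2): gcd([12, 27]) = 3
New gcd = gcd(g_others, new_val) = gcd(3, 16) = 1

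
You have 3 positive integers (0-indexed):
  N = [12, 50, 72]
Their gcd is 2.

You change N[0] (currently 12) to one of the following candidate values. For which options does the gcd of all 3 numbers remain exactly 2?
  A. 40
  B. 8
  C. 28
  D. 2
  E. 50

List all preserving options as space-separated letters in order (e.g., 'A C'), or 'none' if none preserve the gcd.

Old gcd = 2; gcd of others (without N[0]) = 2
New gcd for candidate v: gcd(2, v). Preserves old gcd iff gcd(2, v) = 2.
  Option A: v=40, gcd(2,40)=2 -> preserves
  Option B: v=8, gcd(2,8)=2 -> preserves
  Option C: v=28, gcd(2,28)=2 -> preserves
  Option D: v=2, gcd(2,2)=2 -> preserves
  Option E: v=50, gcd(2,50)=2 -> preserves

Answer: A B C D E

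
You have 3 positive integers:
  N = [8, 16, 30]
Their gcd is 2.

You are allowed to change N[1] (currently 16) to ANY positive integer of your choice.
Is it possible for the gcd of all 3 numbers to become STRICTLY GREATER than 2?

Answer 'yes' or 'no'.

Current gcd = 2
gcd of all OTHER numbers (without N[1]=16): gcd([8, 30]) = 2
The new gcd after any change is gcd(2, new_value).
This can be at most 2.
Since 2 = old gcd 2, the gcd can only stay the same or decrease.

Answer: no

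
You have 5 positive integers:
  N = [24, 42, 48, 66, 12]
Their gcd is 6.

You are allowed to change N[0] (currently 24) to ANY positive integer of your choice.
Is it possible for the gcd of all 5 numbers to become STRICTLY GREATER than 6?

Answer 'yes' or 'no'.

Answer: no

Derivation:
Current gcd = 6
gcd of all OTHER numbers (without N[0]=24): gcd([42, 48, 66, 12]) = 6
The new gcd after any change is gcd(6, new_value).
This can be at most 6.
Since 6 = old gcd 6, the gcd can only stay the same or decrease.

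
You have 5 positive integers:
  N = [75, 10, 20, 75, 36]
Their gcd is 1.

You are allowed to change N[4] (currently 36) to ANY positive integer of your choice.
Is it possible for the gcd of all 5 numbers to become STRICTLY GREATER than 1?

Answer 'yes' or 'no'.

Answer: yes

Derivation:
Current gcd = 1
gcd of all OTHER numbers (without N[4]=36): gcd([75, 10, 20, 75]) = 5
The new gcd after any change is gcd(5, new_value).
This can be at most 5.
Since 5 > old gcd 1, the gcd CAN increase (e.g., set N[4] = 5).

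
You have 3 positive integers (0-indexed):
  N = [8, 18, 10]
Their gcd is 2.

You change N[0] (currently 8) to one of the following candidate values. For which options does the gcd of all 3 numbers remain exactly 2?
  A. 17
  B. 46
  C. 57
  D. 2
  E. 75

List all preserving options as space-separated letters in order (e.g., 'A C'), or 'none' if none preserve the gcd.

Answer: B D

Derivation:
Old gcd = 2; gcd of others (without N[0]) = 2
New gcd for candidate v: gcd(2, v). Preserves old gcd iff gcd(2, v) = 2.
  Option A: v=17, gcd(2,17)=1 -> changes
  Option B: v=46, gcd(2,46)=2 -> preserves
  Option C: v=57, gcd(2,57)=1 -> changes
  Option D: v=2, gcd(2,2)=2 -> preserves
  Option E: v=75, gcd(2,75)=1 -> changes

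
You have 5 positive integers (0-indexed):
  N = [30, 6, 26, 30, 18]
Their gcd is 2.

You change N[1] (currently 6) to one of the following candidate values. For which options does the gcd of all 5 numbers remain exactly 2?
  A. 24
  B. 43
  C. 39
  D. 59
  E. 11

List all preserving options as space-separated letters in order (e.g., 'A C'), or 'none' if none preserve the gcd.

Old gcd = 2; gcd of others (without N[1]) = 2
New gcd for candidate v: gcd(2, v). Preserves old gcd iff gcd(2, v) = 2.
  Option A: v=24, gcd(2,24)=2 -> preserves
  Option B: v=43, gcd(2,43)=1 -> changes
  Option C: v=39, gcd(2,39)=1 -> changes
  Option D: v=59, gcd(2,59)=1 -> changes
  Option E: v=11, gcd(2,11)=1 -> changes

Answer: A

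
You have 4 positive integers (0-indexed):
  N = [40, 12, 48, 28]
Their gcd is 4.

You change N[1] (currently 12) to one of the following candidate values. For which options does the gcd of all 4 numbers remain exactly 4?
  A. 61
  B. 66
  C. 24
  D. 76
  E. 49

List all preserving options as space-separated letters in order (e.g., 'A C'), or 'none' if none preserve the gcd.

Answer: C D

Derivation:
Old gcd = 4; gcd of others (without N[1]) = 4
New gcd for candidate v: gcd(4, v). Preserves old gcd iff gcd(4, v) = 4.
  Option A: v=61, gcd(4,61)=1 -> changes
  Option B: v=66, gcd(4,66)=2 -> changes
  Option C: v=24, gcd(4,24)=4 -> preserves
  Option D: v=76, gcd(4,76)=4 -> preserves
  Option E: v=49, gcd(4,49)=1 -> changes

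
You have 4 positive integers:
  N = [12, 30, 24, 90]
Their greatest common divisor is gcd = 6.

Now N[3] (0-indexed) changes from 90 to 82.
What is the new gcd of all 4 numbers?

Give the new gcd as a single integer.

Numbers: [12, 30, 24, 90], gcd = 6
Change: index 3, 90 -> 82
gcd of the OTHER numbers (without index 3): gcd([12, 30, 24]) = 6
New gcd = gcd(g_others, new_val) = gcd(6, 82) = 2

Answer: 2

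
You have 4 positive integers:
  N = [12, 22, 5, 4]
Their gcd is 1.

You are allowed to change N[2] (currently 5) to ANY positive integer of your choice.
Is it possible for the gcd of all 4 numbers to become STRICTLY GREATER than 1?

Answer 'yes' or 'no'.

Current gcd = 1
gcd of all OTHER numbers (without N[2]=5): gcd([12, 22, 4]) = 2
The new gcd after any change is gcd(2, new_value).
This can be at most 2.
Since 2 > old gcd 1, the gcd CAN increase (e.g., set N[2] = 2).

Answer: yes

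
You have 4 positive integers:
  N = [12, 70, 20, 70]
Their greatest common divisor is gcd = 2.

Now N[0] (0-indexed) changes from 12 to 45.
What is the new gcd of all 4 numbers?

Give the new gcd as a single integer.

Answer: 5

Derivation:
Numbers: [12, 70, 20, 70], gcd = 2
Change: index 0, 12 -> 45
gcd of the OTHER numbers (without index 0): gcd([70, 20, 70]) = 10
New gcd = gcd(g_others, new_val) = gcd(10, 45) = 5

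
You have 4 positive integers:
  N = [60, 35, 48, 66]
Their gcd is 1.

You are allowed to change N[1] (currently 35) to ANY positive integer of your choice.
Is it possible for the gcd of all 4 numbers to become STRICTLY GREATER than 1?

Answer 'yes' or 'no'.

Current gcd = 1
gcd of all OTHER numbers (without N[1]=35): gcd([60, 48, 66]) = 6
The new gcd after any change is gcd(6, new_value).
This can be at most 6.
Since 6 > old gcd 1, the gcd CAN increase (e.g., set N[1] = 6).

Answer: yes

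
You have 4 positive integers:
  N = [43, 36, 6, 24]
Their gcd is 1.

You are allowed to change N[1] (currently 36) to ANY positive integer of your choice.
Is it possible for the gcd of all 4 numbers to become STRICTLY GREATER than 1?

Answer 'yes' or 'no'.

Answer: no

Derivation:
Current gcd = 1
gcd of all OTHER numbers (without N[1]=36): gcd([43, 6, 24]) = 1
The new gcd after any change is gcd(1, new_value).
This can be at most 1.
Since 1 = old gcd 1, the gcd can only stay the same or decrease.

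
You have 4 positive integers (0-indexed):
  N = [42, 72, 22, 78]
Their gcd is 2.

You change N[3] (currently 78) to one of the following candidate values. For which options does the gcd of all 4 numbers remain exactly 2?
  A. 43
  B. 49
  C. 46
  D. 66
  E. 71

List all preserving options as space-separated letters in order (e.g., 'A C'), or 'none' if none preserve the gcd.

Old gcd = 2; gcd of others (without N[3]) = 2
New gcd for candidate v: gcd(2, v). Preserves old gcd iff gcd(2, v) = 2.
  Option A: v=43, gcd(2,43)=1 -> changes
  Option B: v=49, gcd(2,49)=1 -> changes
  Option C: v=46, gcd(2,46)=2 -> preserves
  Option D: v=66, gcd(2,66)=2 -> preserves
  Option E: v=71, gcd(2,71)=1 -> changes

Answer: C D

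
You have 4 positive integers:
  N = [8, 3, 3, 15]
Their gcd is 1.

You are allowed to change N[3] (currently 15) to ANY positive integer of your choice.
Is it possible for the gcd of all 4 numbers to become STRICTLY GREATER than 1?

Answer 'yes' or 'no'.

Current gcd = 1
gcd of all OTHER numbers (without N[3]=15): gcd([8, 3, 3]) = 1
The new gcd after any change is gcd(1, new_value).
This can be at most 1.
Since 1 = old gcd 1, the gcd can only stay the same or decrease.

Answer: no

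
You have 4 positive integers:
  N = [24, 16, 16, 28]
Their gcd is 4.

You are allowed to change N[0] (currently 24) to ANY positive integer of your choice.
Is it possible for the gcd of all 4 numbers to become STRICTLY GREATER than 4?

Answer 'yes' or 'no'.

Current gcd = 4
gcd of all OTHER numbers (without N[0]=24): gcd([16, 16, 28]) = 4
The new gcd after any change is gcd(4, new_value).
This can be at most 4.
Since 4 = old gcd 4, the gcd can only stay the same or decrease.

Answer: no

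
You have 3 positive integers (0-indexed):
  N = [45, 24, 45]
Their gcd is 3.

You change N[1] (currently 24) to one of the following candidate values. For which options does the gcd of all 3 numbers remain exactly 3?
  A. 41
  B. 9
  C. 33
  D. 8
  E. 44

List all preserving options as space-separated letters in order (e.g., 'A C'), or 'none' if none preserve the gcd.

Answer: C

Derivation:
Old gcd = 3; gcd of others (without N[1]) = 45
New gcd for candidate v: gcd(45, v). Preserves old gcd iff gcd(45, v) = 3.
  Option A: v=41, gcd(45,41)=1 -> changes
  Option B: v=9, gcd(45,9)=9 -> changes
  Option C: v=33, gcd(45,33)=3 -> preserves
  Option D: v=8, gcd(45,8)=1 -> changes
  Option E: v=44, gcd(45,44)=1 -> changes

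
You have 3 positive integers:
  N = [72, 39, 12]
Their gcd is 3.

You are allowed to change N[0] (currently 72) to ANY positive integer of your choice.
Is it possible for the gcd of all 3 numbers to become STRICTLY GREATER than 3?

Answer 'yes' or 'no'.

Current gcd = 3
gcd of all OTHER numbers (without N[0]=72): gcd([39, 12]) = 3
The new gcd after any change is gcd(3, new_value).
This can be at most 3.
Since 3 = old gcd 3, the gcd can only stay the same or decrease.

Answer: no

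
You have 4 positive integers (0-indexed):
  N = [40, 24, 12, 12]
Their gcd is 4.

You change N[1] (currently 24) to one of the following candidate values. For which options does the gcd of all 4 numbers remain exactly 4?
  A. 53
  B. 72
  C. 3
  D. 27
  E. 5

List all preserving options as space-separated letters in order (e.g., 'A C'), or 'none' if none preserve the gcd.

Answer: B

Derivation:
Old gcd = 4; gcd of others (without N[1]) = 4
New gcd for candidate v: gcd(4, v). Preserves old gcd iff gcd(4, v) = 4.
  Option A: v=53, gcd(4,53)=1 -> changes
  Option B: v=72, gcd(4,72)=4 -> preserves
  Option C: v=3, gcd(4,3)=1 -> changes
  Option D: v=27, gcd(4,27)=1 -> changes
  Option E: v=5, gcd(4,5)=1 -> changes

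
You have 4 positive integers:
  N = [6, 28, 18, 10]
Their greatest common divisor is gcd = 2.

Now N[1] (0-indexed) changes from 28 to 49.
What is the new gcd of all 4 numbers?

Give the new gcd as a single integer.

Answer: 1

Derivation:
Numbers: [6, 28, 18, 10], gcd = 2
Change: index 1, 28 -> 49
gcd of the OTHER numbers (without index 1): gcd([6, 18, 10]) = 2
New gcd = gcd(g_others, new_val) = gcd(2, 49) = 1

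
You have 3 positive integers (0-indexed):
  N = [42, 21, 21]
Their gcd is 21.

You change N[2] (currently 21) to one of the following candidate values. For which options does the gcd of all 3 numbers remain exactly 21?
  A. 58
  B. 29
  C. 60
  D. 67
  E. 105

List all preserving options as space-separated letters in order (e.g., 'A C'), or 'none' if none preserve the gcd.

Answer: E

Derivation:
Old gcd = 21; gcd of others (without N[2]) = 21
New gcd for candidate v: gcd(21, v). Preserves old gcd iff gcd(21, v) = 21.
  Option A: v=58, gcd(21,58)=1 -> changes
  Option B: v=29, gcd(21,29)=1 -> changes
  Option C: v=60, gcd(21,60)=3 -> changes
  Option D: v=67, gcd(21,67)=1 -> changes
  Option E: v=105, gcd(21,105)=21 -> preserves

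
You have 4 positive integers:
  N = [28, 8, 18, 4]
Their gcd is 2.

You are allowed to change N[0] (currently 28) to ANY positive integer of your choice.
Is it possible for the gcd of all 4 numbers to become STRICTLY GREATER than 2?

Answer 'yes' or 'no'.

Answer: no

Derivation:
Current gcd = 2
gcd of all OTHER numbers (without N[0]=28): gcd([8, 18, 4]) = 2
The new gcd after any change is gcd(2, new_value).
This can be at most 2.
Since 2 = old gcd 2, the gcd can only stay the same or decrease.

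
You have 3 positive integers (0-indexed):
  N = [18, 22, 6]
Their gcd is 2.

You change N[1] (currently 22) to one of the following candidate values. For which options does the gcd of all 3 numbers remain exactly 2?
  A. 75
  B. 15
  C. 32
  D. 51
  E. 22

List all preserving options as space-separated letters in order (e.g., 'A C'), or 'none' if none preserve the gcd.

Old gcd = 2; gcd of others (without N[1]) = 6
New gcd for candidate v: gcd(6, v). Preserves old gcd iff gcd(6, v) = 2.
  Option A: v=75, gcd(6,75)=3 -> changes
  Option B: v=15, gcd(6,15)=3 -> changes
  Option C: v=32, gcd(6,32)=2 -> preserves
  Option D: v=51, gcd(6,51)=3 -> changes
  Option E: v=22, gcd(6,22)=2 -> preserves

Answer: C E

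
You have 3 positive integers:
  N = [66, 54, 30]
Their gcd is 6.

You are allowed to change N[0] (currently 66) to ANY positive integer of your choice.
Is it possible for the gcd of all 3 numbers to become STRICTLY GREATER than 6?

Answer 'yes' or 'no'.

Current gcd = 6
gcd of all OTHER numbers (without N[0]=66): gcd([54, 30]) = 6
The new gcd after any change is gcd(6, new_value).
This can be at most 6.
Since 6 = old gcd 6, the gcd can only stay the same or decrease.

Answer: no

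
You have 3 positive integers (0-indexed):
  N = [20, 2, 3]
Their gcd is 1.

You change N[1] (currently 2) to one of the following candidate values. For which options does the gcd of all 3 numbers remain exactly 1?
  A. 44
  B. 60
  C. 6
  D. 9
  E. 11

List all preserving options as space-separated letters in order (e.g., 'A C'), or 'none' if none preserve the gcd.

Old gcd = 1; gcd of others (without N[1]) = 1
New gcd for candidate v: gcd(1, v). Preserves old gcd iff gcd(1, v) = 1.
  Option A: v=44, gcd(1,44)=1 -> preserves
  Option B: v=60, gcd(1,60)=1 -> preserves
  Option C: v=6, gcd(1,6)=1 -> preserves
  Option D: v=9, gcd(1,9)=1 -> preserves
  Option E: v=11, gcd(1,11)=1 -> preserves

Answer: A B C D E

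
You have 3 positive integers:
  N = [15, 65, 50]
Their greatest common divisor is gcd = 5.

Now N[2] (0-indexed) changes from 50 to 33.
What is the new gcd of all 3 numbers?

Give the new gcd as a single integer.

Answer: 1

Derivation:
Numbers: [15, 65, 50], gcd = 5
Change: index 2, 50 -> 33
gcd of the OTHER numbers (without index 2): gcd([15, 65]) = 5
New gcd = gcd(g_others, new_val) = gcd(5, 33) = 1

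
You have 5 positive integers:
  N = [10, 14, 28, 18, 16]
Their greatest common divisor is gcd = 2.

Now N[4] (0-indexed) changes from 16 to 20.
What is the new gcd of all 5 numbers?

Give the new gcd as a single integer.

Numbers: [10, 14, 28, 18, 16], gcd = 2
Change: index 4, 16 -> 20
gcd of the OTHER numbers (without index 4): gcd([10, 14, 28, 18]) = 2
New gcd = gcd(g_others, new_val) = gcd(2, 20) = 2

Answer: 2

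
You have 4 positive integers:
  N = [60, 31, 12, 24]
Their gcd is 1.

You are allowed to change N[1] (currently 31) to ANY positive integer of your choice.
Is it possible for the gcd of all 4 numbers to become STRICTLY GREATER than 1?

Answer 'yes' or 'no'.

Current gcd = 1
gcd of all OTHER numbers (without N[1]=31): gcd([60, 12, 24]) = 12
The new gcd after any change is gcd(12, new_value).
This can be at most 12.
Since 12 > old gcd 1, the gcd CAN increase (e.g., set N[1] = 12).

Answer: yes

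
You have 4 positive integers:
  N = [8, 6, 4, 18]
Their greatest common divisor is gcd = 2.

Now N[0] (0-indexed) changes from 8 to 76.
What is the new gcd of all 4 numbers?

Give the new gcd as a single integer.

Answer: 2

Derivation:
Numbers: [8, 6, 4, 18], gcd = 2
Change: index 0, 8 -> 76
gcd of the OTHER numbers (without index 0): gcd([6, 4, 18]) = 2
New gcd = gcd(g_others, new_val) = gcd(2, 76) = 2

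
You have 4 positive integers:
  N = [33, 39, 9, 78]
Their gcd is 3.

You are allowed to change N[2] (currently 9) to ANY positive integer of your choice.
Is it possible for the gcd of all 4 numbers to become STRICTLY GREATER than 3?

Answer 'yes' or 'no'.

Answer: no

Derivation:
Current gcd = 3
gcd of all OTHER numbers (without N[2]=9): gcd([33, 39, 78]) = 3
The new gcd after any change is gcd(3, new_value).
This can be at most 3.
Since 3 = old gcd 3, the gcd can only stay the same or decrease.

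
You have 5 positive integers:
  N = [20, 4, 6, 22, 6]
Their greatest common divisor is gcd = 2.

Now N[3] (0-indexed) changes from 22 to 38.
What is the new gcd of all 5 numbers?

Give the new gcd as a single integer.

Numbers: [20, 4, 6, 22, 6], gcd = 2
Change: index 3, 22 -> 38
gcd of the OTHER numbers (without index 3): gcd([20, 4, 6, 6]) = 2
New gcd = gcd(g_others, new_val) = gcd(2, 38) = 2

Answer: 2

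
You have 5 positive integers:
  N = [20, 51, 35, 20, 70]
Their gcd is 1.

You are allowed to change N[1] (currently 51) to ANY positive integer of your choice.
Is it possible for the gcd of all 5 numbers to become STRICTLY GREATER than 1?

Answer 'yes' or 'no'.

Answer: yes

Derivation:
Current gcd = 1
gcd of all OTHER numbers (without N[1]=51): gcd([20, 35, 20, 70]) = 5
The new gcd after any change is gcd(5, new_value).
This can be at most 5.
Since 5 > old gcd 1, the gcd CAN increase (e.g., set N[1] = 5).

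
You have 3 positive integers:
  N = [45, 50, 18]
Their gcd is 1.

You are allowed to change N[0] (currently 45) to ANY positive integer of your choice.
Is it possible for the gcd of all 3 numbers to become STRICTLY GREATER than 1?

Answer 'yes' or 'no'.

Current gcd = 1
gcd of all OTHER numbers (without N[0]=45): gcd([50, 18]) = 2
The new gcd after any change is gcd(2, new_value).
This can be at most 2.
Since 2 > old gcd 1, the gcd CAN increase (e.g., set N[0] = 2).

Answer: yes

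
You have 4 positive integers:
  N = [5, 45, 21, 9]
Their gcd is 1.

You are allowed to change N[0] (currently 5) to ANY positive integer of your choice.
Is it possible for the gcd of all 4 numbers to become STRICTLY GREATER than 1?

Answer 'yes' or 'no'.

Answer: yes

Derivation:
Current gcd = 1
gcd of all OTHER numbers (without N[0]=5): gcd([45, 21, 9]) = 3
The new gcd after any change is gcd(3, new_value).
This can be at most 3.
Since 3 > old gcd 1, the gcd CAN increase (e.g., set N[0] = 3).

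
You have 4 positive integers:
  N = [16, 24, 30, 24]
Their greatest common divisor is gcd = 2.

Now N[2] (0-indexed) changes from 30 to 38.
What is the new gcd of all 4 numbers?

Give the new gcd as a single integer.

Numbers: [16, 24, 30, 24], gcd = 2
Change: index 2, 30 -> 38
gcd of the OTHER numbers (without index 2): gcd([16, 24, 24]) = 8
New gcd = gcd(g_others, new_val) = gcd(8, 38) = 2

Answer: 2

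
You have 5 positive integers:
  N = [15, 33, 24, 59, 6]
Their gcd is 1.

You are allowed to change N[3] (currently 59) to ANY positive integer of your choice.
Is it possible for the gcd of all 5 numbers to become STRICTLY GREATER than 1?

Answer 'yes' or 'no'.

Answer: yes

Derivation:
Current gcd = 1
gcd of all OTHER numbers (without N[3]=59): gcd([15, 33, 24, 6]) = 3
The new gcd after any change is gcd(3, new_value).
This can be at most 3.
Since 3 > old gcd 1, the gcd CAN increase (e.g., set N[3] = 3).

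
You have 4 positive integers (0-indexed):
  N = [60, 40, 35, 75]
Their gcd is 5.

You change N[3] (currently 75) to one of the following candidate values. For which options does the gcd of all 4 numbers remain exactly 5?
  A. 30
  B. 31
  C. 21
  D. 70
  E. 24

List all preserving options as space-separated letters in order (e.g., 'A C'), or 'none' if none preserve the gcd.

Answer: A D

Derivation:
Old gcd = 5; gcd of others (without N[3]) = 5
New gcd for candidate v: gcd(5, v). Preserves old gcd iff gcd(5, v) = 5.
  Option A: v=30, gcd(5,30)=5 -> preserves
  Option B: v=31, gcd(5,31)=1 -> changes
  Option C: v=21, gcd(5,21)=1 -> changes
  Option D: v=70, gcd(5,70)=5 -> preserves
  Option E: v=24, gcd(5,24)=1 -> changes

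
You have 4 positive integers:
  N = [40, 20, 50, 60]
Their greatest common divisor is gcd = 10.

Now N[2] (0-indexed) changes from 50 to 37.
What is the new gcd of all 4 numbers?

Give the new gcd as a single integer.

Numbers: [40, 20, 50, 60], gcd = 10
Change: index 2, 50 -> 37
gcd of the OTHER numbers (without index 2): gcd([40, 20, 60]) = 20
New gcd = gcd(g_others, new_val) = gcd(20, 37) = 1

Answer: 1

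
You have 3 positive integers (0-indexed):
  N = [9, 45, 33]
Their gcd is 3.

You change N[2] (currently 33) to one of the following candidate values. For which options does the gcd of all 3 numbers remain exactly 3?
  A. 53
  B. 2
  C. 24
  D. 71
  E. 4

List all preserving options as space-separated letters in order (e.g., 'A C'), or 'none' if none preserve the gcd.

Old gcd = 3; gcd of others (without N[2]) = 9
New gcd for candidate v: gcd(9, v). Preserves old gcd iff gcd(9, v) = 3.
  Option A: v=53, gcd(9,53)=1 -> changes
  Option B: v=2, gcd(9,2)=1 -> changes
  Option C: v=24, gcd(9,24)=3 -> preserves
  Option D: v=71, gcd(9,71)=1 -> changes
  Option E: v=4, gcd(9,4)=1 -> changes

Answer: C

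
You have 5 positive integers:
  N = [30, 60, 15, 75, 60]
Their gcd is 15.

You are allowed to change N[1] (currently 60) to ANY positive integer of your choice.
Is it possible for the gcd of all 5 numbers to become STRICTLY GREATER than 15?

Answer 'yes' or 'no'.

Answer: no

Derivation:
Current gcd = 15
gcd of all OTHER numbers (without N[1]=60): gcd([30, 15, 75, 60]) = 15
The new gcd after any change is gcd(15, new_value).
This can be at most 15.
Since 15 = old gcd 15, the gcd can only stay the same or decrease.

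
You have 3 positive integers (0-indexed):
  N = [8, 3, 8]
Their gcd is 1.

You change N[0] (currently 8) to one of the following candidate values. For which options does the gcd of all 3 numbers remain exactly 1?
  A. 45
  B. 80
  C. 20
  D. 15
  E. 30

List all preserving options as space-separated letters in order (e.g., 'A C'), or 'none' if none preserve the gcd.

Answer: A B C D E

Derivation:
Old gcd = 1; gcd of others (without N[0]) = 1
New gcd for candidate v: gcd(1, v). Preserves old gcd iff gcd(1, v) = 1.
  Option A: v=45, gcd(1,45)=1 -> preserves
  Option B: v=80, gcd(1,80)=1 -> preserves
  Option C: v=20, gcd(1,20)=1 -> preserves
  Option D: v=15, gcd(1,15)=1 -> preserves
  Option E: v=30, gcd(1,30)=1 -> preserves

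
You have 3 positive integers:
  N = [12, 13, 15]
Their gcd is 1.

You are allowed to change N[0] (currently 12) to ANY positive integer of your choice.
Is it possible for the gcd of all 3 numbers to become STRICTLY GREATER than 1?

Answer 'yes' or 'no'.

Current gcd = 1
gcd of all OTHER numbers (without N[0]=12): gcd([13, 15]) = 1
The new gcd after any change is gcd(1, new_value).
This can be at most 1.
Since 1 = old gcd 1, the gcd can only stay the same or decrease.

Answer: no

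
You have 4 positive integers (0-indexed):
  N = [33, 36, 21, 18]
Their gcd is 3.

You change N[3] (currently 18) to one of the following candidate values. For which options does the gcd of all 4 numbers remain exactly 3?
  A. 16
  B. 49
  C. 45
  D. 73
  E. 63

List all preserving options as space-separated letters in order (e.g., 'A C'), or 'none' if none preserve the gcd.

Old gcd = 3; gcd of others (without N[3]) = 3
New gcd for candidate v: gcd(3, v). Preserves old gcd iff gcd(3, v) = 3.
  Option A: v=16, gcd(3,16)=1 -> changes
  Option B: v=49, gcd(3,49)=1 -> changes
  Option C: v=45, gcd(3,45)=3 -> preserves
  Option D: v=73, gcd(3,73)=1 -> changes
  Option E: v=63, gcd(3,63)=3 -> preserves

Answer: C E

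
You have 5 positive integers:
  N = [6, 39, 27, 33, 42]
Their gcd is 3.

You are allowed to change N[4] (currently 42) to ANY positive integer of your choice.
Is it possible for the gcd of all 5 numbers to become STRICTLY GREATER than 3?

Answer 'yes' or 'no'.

Answer: no

Derivation:
Current gcd = 3
gcd of all OTHER numbers (without N[4]=42): gcd([6, 39, 27, 33]) = 3
The new gcd after any change is gcd(3, new_value).
This can be at most 3.
Since 3 = old gcd 3, the gcd can only stay the same or decrease.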